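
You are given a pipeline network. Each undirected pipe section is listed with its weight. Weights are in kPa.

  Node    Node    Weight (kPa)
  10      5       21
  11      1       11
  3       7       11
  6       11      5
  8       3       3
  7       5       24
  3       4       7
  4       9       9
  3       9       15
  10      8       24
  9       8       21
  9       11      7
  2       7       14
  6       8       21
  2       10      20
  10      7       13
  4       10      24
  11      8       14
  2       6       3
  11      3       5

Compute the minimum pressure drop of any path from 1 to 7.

27 kPa

Running Dijkstra from 1:
1: 0
11: 11  (via 1)
3: 16  (via 11)
6: 16  (via 11)
9: 18  (via 11)
2: 19  (via 6)
8: 19  (via 3)
4: 23  (via 3)
7: 27  (via 3)
Shortest route: 1 → 11 → 3 → 7 = 27 kPa.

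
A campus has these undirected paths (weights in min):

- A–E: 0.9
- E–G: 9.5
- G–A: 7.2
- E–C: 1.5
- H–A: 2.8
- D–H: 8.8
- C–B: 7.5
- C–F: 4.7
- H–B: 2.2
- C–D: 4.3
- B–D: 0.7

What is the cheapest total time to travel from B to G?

Running Dijkstra from B:
B: 0
D: 0.7  (via B)
H: 2.2  (via B)
A: 5  (via H)
C: 5  (via D)
E: 5.9  (via A)
F: 9.7  (via C)
G: 12.2  (via A)
Shortest route: B–H–A–G = 12.2 min.

12.2 min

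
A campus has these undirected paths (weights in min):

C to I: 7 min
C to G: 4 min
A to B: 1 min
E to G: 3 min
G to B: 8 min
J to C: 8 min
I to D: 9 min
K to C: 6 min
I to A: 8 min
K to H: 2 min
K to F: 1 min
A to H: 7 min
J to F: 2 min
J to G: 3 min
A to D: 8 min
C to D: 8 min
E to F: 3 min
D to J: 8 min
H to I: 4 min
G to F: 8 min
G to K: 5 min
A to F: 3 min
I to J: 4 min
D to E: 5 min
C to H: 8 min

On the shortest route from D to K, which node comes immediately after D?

E

Compare a few routes:
D → J → F → K: 8+2+1 = 11
D → E → F → K: 5+3+1 = 9
The minimum is 9 min via D → E → F → K.
So from D the first move is to E.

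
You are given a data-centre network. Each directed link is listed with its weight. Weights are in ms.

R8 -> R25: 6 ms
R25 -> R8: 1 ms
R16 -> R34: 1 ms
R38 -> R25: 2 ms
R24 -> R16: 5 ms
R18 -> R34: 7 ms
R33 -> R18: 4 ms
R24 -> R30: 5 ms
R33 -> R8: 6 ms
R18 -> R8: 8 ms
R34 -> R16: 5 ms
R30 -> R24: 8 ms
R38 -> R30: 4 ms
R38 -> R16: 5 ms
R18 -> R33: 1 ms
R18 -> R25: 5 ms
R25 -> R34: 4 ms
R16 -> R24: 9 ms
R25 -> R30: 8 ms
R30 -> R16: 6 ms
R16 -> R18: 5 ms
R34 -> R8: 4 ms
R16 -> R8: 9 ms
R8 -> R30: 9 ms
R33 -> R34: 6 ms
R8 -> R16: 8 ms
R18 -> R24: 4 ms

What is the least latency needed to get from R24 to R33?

Enumerating some paths:
R24 - R16 - R18 - R33: 5+5+1 = 11
R24 - R30 - R16 - R18 - R33: 5+6+5+1 = 17
The minimum is 11 ms via R24 - R16 - R18 - R33.

11 ms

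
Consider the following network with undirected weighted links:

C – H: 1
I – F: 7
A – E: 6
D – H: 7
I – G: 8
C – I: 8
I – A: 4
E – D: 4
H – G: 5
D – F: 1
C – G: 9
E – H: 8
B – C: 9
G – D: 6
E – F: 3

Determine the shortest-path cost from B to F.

Settle nodes by increasing distance from B:
B: 0
C: 9  (via B)
H: 10  (via C)
G: 15  (via H)
D: 17  (via H)
I: 17  (via C)
E: 18  (via H)
F: 18  (via D)
Shortest route: B → C → H → D → F = 18.

18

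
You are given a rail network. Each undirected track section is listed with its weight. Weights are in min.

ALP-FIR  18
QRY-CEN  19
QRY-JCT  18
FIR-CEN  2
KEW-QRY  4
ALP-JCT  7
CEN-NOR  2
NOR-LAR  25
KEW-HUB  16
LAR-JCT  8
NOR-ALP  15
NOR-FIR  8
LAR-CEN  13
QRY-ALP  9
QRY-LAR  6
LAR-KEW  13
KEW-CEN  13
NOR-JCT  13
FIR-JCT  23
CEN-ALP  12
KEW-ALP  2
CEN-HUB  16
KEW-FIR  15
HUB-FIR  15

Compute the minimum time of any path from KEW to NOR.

15 min

Candidate routes:
KEW → ALP → NOR: 2+15 = 17
KEW → ALP → CEN → NOR: 2+12+2 = 16
KEW → CEN → NOR: 13+2 = 15
The minimum is 15 min via KEW → CEN → NOR.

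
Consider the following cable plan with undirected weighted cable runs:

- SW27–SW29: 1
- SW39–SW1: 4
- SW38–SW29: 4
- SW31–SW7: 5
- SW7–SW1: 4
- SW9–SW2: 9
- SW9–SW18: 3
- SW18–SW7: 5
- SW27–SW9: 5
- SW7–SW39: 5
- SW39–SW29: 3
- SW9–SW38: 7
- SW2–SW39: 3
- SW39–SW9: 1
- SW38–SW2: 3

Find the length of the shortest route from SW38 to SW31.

Settle nodes by increasing distance from SW38:
SW38: 0
SW2: 3  (via SW38)
SW29: 4  (via SW38)
SW27: 5  (via SW29)
SW39: 6  (via SW2)
SW9: 7  (via SW38)
SW18: 10  (via SW9)
SW1: 10  (via SW39)
SW7: 11  (via SW39)
SW31: 16  (via SW7)
Shortest route: SW38 → SW2 → SW39 → SW7 → SW31 = 16.

16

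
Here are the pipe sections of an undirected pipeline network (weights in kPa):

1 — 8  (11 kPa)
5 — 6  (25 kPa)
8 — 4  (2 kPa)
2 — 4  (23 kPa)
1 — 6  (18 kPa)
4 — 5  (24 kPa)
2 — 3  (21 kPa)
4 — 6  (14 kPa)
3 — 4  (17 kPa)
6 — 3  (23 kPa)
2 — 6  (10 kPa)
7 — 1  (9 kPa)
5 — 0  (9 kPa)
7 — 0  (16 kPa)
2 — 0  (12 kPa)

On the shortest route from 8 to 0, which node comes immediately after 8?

4

Candidate routes:
8 - 1 - 7 - 0: 11+9+16 = 36
8 - 4 - 5 - 0: 2+24+9 = 35
Cheapest is 8 - 4 - 5 - 0 at 35 kPa.
So from 8 the first move is to 4.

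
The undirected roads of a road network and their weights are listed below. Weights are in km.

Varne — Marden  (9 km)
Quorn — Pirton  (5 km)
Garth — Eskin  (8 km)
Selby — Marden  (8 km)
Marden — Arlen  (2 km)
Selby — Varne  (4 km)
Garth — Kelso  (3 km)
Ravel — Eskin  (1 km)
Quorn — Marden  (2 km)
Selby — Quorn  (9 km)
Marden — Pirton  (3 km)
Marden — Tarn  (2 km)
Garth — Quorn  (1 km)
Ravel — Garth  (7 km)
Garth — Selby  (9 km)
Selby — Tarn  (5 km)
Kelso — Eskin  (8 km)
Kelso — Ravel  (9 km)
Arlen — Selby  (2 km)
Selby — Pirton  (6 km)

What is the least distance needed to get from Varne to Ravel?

Settle nodes by increasing distance from Varne:
Varne: 0
Selby: 4  (via Varne)
Arlen: 6  (via Selby)
Marden: 8  (via Arlen)
Tarn: 9  (via Selby)
Quorn: 10  (via Marden)
Pirton: 10  (via Selby)
Garth: 11  (via Quorn)
Kelso: 14  (via Garth)
Ravel: 18  (via Garth)
Shortest route: Varne–Selby–Arlen–Marden–Quorn–Garth–Ravel = 18 km.

18 km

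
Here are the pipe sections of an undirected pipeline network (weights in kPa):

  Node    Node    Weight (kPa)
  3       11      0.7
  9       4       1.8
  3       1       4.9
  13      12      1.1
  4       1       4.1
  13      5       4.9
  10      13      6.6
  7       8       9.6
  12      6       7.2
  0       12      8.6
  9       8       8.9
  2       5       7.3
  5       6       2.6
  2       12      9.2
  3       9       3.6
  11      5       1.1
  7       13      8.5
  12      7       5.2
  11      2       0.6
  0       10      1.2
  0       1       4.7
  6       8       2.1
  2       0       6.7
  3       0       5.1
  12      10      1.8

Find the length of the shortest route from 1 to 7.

12.9 kPa

Settle nodes by increasing distance from 1:
1: 0
4: 4.1  (via 1)
0: 4.7  (via 1)
3: 4.9  (via 1)
11: 5.6  (via 3)
9: 5.9  (via 4)
10: 5.9  (via 0)
2: 6.2  (via 11)
5: 6.7  (via 11)
12: 7.7  (via 10)
13: 8.8  (via 12)
6: 9.3  (via 5)
8: 11.4  (via 6)
7: 12.9  (via 12)
Shortest route: 1–0–10–12–7 = 12.9 kPa.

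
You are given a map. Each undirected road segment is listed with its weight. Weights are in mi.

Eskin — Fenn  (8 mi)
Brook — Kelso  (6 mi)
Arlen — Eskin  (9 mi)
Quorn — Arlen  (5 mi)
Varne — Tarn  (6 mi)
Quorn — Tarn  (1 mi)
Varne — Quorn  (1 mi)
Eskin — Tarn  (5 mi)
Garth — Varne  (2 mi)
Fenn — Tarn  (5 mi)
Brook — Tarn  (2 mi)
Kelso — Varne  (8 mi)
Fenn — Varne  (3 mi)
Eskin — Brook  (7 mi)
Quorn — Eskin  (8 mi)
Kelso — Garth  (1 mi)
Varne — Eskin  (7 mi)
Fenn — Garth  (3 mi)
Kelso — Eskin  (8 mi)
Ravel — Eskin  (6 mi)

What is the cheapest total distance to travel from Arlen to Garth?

Candidate routes:
Arlen - Quorn - Varne - Fenn - Garth: 5+1+3+3 = 12
Arlen - Quorn - Varne - Garth: 5+1+2 = 8
The minimum is 8 mi via Arlen - Quorn - Varne - Garth.

8 mi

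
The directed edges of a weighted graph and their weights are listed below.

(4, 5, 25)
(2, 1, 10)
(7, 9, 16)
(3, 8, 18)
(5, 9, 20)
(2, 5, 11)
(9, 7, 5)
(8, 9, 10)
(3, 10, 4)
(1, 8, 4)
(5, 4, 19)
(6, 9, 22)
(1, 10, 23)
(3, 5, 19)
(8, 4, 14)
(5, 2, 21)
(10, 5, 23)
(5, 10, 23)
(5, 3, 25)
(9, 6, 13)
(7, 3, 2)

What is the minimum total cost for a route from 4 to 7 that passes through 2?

75

Best 4 to 2: 4–5–2 costing 46
Best 2 to 7: 2–1–8–9–7 costing 29
Total via 2: 46 + 29 = 75.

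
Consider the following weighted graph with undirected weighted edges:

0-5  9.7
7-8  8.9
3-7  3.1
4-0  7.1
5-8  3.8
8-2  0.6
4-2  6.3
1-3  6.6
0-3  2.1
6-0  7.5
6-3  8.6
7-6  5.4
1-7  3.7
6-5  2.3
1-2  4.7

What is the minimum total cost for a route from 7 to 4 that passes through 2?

Best 7 to 2: 7–1–2 costing 8.4
Best 2 to 4: 2–4 costing 6.3
Total via 2: 8.4 + 6.3 = 14.7.

14.7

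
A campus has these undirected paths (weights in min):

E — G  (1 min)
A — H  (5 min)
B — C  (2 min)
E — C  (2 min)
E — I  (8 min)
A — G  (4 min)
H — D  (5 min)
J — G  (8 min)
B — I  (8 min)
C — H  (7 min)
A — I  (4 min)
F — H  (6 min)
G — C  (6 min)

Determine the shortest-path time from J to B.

Enumerating some paths:
J - G - C - B: 8+6+2 = 16
J - G - E - I - B: 8+1+8+8 = 25
J - G - E - C - B: 8+1+2+2 = 13
J - G - A - I - B: 8+4+4+8 = 24
The minimum is 13 min via J - G - E - C - B.

13 min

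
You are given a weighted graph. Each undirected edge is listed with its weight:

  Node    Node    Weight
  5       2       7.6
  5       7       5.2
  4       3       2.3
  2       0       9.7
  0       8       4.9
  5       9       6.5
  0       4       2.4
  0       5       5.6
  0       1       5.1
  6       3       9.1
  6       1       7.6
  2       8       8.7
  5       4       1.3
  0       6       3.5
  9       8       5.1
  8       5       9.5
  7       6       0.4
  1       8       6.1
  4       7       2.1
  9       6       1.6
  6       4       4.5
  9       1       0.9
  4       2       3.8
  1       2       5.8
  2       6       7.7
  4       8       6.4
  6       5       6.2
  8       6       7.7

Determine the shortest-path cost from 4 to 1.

5

Compare a few routes:
4–6–9–1: 4.5+1.6+0.9 = 7
4–7–6–9–1: 2.1+0.4+1.6+0.9 = 5
4–0–1: 2.4+5.1 = 7.5
Cheapest is 4–7–6–9–1 at 5.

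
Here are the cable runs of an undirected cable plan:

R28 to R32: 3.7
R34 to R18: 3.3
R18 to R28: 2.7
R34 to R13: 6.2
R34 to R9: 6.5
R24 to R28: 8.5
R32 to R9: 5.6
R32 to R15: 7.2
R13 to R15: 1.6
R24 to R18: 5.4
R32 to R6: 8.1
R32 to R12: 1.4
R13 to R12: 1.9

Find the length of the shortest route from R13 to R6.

Shortest distances from R13:
R13: 0
R15: 1.6  (via R13)
R12: 1.9  (via R13)
R32: 3.3  (via R12)
R34: 6.2  (via R13)
R28: 7  (via R32)
R9: 8.9  (via R32)
R18: 9.5  (via R34)
R6: 11.4  (via R32)
Shortest route: R13 → R12 → R32 → R6 = 11.4.

11.4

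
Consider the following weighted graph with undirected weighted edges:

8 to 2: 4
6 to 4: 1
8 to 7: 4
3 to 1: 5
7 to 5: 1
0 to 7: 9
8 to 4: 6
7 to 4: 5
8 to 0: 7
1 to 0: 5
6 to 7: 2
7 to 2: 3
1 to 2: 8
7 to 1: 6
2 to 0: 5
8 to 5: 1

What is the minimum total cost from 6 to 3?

13

Enumerating some paths:
6 → 7 → 2 → 1 → 3: 2+3+8+5 = 18
6 → 4 → 7 → 1 → 3: 1+5+6+5 = 17
6 → 7 → 1 → 3: 2+6+5 = 13
The minimum is 13 via 6 → 7 → 1 → 3.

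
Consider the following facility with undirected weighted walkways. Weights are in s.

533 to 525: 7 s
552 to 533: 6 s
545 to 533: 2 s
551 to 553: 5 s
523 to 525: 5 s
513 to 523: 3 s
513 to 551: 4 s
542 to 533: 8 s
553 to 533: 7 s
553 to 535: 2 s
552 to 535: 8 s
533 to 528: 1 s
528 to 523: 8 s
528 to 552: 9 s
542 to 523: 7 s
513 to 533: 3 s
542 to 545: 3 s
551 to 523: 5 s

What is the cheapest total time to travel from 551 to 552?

Enumerating some paths:
551–523–513–533–552: 5+3+3+6 = 17
551–513–533–552: 4+3+6 = 13
551–553–535–552: 5+2+8 = 15
The minimum is 13 s via 551–513–533–552.

13 s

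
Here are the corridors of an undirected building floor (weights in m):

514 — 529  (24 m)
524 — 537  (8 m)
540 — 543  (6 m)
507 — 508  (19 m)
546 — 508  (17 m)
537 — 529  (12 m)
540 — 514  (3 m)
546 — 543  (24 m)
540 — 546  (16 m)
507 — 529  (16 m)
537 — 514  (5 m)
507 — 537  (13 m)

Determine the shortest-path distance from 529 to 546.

36 m

Compare a few routes:
529 - 537 - 514 - 540 - 546: 12+5+3+16 = 36
529 - 514 - 540 - 546: 24+3+16 = 43
529 - 537 - 514 - 540 - 543 - 546: 12+5+3+6+24 = 50
Cheapest is 529 - 537 - 514 - 540 - 546 at 36 m.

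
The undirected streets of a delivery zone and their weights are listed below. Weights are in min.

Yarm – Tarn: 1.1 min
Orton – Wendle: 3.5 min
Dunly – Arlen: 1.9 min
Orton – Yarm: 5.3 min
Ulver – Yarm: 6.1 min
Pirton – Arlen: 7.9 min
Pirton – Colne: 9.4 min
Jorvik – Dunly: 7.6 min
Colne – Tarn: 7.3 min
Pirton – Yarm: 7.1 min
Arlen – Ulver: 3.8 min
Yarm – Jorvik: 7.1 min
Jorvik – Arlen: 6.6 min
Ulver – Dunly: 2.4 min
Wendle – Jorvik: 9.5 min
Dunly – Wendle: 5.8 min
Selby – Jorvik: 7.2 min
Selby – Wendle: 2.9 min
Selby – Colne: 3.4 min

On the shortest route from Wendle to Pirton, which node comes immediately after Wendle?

Dunly

Candidate routes:
Wendle - Dunly - Arlen - Pirton: 5.8+1.9+7.9 = 15.6
Wendle - Selby - Colne - Pirton: 2.9+3.4+9.4 = 15.7
Wendle - Dunly - Ulver - Arlen - Pirton: 5.8+2.4+3.8+7.9 = 19.9
Wendle - Orton - Yarm - Pirton: 3.5+5.3+7.1 = 15.9
Cheapest is Wendle - Dunly - Arlen - Pirton at 15.6 min.
So from Wendle the first move is to Dunly.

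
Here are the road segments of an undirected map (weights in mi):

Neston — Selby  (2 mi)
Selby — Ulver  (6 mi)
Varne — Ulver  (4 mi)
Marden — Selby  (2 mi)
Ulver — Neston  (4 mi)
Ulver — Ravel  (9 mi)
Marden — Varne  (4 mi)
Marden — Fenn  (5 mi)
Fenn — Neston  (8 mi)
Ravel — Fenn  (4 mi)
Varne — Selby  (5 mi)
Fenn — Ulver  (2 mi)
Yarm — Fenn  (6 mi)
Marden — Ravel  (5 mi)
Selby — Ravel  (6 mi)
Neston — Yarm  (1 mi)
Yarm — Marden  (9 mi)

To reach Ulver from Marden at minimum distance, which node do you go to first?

Compare a few routes:
Marden → Selby → Neston → Ulver: 2+2+4 = 8
Marden → Fenn → Ulver: 5+2 = 7
Marden → Selby → Ulver: 2+6 = 8
Cheapest is Marden → Fenn → Ulver at 7 mi.
So from Marden the first move is to Fenn.

Fenn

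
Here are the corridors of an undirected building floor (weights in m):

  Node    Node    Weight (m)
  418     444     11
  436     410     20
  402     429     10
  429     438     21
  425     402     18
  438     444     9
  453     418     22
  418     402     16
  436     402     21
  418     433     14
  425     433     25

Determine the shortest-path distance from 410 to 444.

Settle nodes by increasing distance from 410:
410: 0
436: 20  (via 410)
402: 41  (via 436)
429: 51  (via 402)
418: 57  (via 402)
425: 59  (via 402)
444: 68  (via 418)
Shortest route: 410 → 436 → 402 → 418 → 444 = 68 m.

68 m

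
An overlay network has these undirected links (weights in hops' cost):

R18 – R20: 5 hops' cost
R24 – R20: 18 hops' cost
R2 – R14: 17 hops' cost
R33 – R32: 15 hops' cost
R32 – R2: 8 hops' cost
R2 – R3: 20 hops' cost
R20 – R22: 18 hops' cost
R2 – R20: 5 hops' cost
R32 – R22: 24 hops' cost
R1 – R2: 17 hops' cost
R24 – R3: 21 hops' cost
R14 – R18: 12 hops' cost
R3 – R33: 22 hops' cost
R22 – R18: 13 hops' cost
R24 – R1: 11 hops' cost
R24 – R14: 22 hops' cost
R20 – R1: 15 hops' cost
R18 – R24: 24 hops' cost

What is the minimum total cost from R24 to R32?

31 hops' cost

Enumerating some paths:
R24 → R20 → R2 → R32: 18+5+8 = 31
R24 → R1 → R20 → R2 → R32: 11+15+5+8 = 39
R24 → R1 → R2 → R32: 11+17+8 = 36
Cheapest is R24 → R20 → R2 → R32 at 31 hops' cost.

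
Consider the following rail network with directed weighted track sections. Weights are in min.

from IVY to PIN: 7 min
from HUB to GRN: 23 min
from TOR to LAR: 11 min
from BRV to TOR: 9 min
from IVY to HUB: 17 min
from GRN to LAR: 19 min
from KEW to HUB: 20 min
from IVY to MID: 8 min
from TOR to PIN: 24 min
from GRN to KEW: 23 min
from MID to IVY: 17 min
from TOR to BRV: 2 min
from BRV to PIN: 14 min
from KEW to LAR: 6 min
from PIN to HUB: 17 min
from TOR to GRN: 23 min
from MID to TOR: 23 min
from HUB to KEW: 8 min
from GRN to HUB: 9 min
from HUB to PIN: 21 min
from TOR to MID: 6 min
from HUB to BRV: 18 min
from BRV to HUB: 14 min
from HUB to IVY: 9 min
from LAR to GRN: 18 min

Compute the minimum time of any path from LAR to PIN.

43 min

Settle nodes by increasing distance from LAR:
LAR: 0
GRN: 18  (via LAR)
HUB: 27  (via GRN)
KEW: 35  (via HUB)
IVY: 36  (via HUB)
PIN: 43  (via IVY)
Shortest route: LAR → GRN → HUB → IVY → PIN = 43 min.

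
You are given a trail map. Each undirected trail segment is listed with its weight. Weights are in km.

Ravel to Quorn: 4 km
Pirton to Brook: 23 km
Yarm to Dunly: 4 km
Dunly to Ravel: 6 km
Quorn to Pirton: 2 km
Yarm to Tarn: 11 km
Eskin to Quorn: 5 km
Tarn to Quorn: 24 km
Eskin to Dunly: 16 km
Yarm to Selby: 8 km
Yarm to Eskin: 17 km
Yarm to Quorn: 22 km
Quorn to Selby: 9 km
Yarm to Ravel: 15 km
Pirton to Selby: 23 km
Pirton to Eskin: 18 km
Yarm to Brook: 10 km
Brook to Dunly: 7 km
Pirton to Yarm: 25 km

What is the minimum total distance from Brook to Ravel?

Running Dijkstra from Brook:
Brook: 0
Dunly: 7  (via Brook)
Yarm: 10  (via Brook)
Ravel: 13  (via Dunly)
Shortest route: Brook–Dunly–Ravel = 13 km.

13 km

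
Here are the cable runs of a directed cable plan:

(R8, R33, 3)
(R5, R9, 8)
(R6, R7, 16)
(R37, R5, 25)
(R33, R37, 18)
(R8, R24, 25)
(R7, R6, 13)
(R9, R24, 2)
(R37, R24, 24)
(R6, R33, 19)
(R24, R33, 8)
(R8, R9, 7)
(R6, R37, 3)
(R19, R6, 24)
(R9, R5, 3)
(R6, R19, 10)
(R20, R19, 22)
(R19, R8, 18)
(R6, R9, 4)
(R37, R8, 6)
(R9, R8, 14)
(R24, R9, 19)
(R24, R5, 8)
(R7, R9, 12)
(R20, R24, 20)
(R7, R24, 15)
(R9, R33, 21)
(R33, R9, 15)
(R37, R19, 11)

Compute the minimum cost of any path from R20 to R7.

Settle nodes by increasing distance from R20:
R20: 0
R24: 20  (via R20)
R19: 22  (via R20)
R33: 28  (via R24)
R5: 28  (via R24)
R9: 36  (via R5)
R8: 40  (via R19)
R37: 46  (via R33)
R6: 46  (via R19)
R7: 62  (via R6)
Shortest route: R20 → R19 → R6 → R7 = 62.

62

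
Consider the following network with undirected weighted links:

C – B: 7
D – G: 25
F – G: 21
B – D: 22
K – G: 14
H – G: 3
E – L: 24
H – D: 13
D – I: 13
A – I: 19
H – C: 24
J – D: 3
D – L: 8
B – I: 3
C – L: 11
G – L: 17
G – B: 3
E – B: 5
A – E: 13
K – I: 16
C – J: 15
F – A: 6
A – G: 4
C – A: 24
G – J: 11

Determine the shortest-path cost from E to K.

Running Dijkstra from E:
E: 0
B: 5  (via E)
G: 8  (via B)
I: 8  (via B)
H: 11  (via G)
A: 12  (via G)
C: 12  (via B)
F: 18  (via A)
J: 19  (via G)
D: 21  (via I)
K: 22  (via G)
Shortest route: E–B–G–K = 22.

22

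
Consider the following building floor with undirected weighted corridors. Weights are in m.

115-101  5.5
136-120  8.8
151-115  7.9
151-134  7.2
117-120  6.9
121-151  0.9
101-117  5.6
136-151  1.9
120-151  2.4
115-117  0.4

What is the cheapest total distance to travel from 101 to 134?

20.6 m

Settle nodes by increasing distance from 101:
101: 0
115: 5.5  (via 101)
117: 5.6  (via 101)
120: 12.5  (via 117)
151: 13.4  (via 115)
121: 14.3  (via 151)
136: 15.3  (via 151)
134: 20.6  (via 151)
Shortest route: 101 → 115 → 151 → 134 = 20.6 m.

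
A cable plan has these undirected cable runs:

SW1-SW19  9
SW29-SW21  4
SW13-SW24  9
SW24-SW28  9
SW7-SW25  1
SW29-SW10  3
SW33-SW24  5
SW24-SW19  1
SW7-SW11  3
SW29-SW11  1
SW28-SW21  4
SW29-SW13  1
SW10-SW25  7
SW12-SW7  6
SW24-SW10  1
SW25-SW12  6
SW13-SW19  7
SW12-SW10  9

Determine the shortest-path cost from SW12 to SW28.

Compare a few routes:
SW12–SW10–SW24–SW28: 9+1+9 = 19
SW12–SW7–SW11–SW29–SW21–SW28: 6+3+1+4+4 = 18
SW12–SW25–SW7–SW11–SW29–SW21–SW28: 6+1+3+1+4+4 = 19
SW12–SW10–SW29–SW21–SW28: 9+3+4+4 = 20
The minimum is 18 via SW12–SW7–SW11–SW29–SW21–SW28.

18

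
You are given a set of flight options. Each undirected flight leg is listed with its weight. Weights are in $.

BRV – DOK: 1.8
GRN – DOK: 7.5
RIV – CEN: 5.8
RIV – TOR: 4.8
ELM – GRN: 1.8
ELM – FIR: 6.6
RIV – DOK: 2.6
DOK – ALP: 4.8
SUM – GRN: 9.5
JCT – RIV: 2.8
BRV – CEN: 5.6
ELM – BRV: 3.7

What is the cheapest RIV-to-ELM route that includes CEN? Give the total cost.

Best RIV to CEN: RIV → CEN costing 5.8
Best CEN to ELM: CEN → BRV → ELM costing 9.3
Total via CEN: 5.8 + 9.3 = $15.1.

$15.1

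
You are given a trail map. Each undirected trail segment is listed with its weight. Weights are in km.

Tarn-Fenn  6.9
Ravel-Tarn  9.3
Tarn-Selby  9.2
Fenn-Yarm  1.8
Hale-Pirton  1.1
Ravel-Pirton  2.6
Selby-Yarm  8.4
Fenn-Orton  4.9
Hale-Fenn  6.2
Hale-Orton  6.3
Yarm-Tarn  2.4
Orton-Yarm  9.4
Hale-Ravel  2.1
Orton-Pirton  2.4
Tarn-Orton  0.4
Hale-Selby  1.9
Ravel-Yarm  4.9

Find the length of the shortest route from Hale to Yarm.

Enumerating some paths:
Hale → Fenn → Yarm: 6.2+1.8 = 8
Hale → Pirton → Orton → Tarn → Yarm: 1.1+2.4+0.4+2.4 = 6.3
Hale → Ravel → Yarm: 2.1+4.9 = 7
Cheapest is Hale → Pirton → Orton → Tarn → Yarm at 6.3 km.

6.3 km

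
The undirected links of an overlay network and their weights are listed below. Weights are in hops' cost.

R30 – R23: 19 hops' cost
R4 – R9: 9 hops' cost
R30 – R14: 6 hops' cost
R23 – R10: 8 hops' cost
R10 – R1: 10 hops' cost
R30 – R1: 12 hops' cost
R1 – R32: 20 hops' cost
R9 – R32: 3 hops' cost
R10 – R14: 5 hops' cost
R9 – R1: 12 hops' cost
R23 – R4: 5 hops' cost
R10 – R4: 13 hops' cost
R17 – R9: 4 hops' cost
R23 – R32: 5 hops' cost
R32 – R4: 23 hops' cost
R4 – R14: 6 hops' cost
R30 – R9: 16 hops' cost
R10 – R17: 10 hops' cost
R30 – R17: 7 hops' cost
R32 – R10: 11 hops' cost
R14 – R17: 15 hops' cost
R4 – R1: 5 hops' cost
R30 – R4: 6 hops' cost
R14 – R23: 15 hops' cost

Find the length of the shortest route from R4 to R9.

9 hops' cost

Compare a few routes:
R4–R23–R32–R9: 5+5+3 = 13
R4–R1–R9: 5+12 = 17
R4–R30–R17–R9: 6+7+4 = 17
R4–R9: 9 = 9
Cheapest is R4–R9 at 9 hops' cost.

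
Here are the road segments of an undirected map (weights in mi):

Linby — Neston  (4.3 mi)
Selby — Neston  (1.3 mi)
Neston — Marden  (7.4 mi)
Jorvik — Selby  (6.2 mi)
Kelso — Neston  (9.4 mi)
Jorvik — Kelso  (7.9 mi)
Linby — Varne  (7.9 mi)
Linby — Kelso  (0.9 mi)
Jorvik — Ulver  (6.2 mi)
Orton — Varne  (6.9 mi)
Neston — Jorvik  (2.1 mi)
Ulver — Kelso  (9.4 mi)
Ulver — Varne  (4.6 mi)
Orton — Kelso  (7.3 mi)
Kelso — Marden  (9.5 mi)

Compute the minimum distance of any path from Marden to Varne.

Shortest distances from Marden:
Marden: 0
Neston: 7.4  (via Marden)
Selby: 8.7  (via Neston)
Jorvik: 9.5  (via Neston)
Kelso: 9.5  (via Marden)
Linby: 10.4  (via Kelso)
Ulver: 15.7  (via Jorvik)
Orton: 16.8  (via Kelso)
Varne: 18.3  (via Linby)
Shortest route: Marden → Kelso → Linby → Varne = 18.3 mi.

18.3 mi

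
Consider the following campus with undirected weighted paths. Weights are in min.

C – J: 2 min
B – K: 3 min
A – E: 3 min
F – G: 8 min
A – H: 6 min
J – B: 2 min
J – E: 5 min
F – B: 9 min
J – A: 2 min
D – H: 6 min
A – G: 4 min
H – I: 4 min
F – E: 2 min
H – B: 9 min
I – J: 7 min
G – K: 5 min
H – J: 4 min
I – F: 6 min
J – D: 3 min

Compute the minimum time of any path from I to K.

12 min

Compare a few routes:
I - J - B - K: 7+2+3 = 12
I - H - B - K: 4+9+3 = 16
I - H - J - B - K: 4+4+2+3 = 13
Cheapest is I - J - B - K at 12 min.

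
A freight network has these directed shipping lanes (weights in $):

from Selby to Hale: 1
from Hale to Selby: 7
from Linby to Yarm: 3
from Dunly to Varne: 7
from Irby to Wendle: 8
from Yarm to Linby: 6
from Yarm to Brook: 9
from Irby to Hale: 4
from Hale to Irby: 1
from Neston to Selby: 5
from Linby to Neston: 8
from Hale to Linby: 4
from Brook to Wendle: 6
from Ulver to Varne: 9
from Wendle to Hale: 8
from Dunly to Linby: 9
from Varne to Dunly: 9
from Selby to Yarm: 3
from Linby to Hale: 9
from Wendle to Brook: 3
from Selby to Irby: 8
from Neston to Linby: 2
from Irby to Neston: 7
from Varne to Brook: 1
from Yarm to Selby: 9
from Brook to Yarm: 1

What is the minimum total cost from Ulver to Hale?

Enumerating some paths:
Ulver - Varne - Brook - Yarm - Selby - Hale: 9+1+1+9+1 = 21
Ulver - Varne - Brook - Wendle - Hale: 9+1+6+8 = 24
The minimum is $21 via Ulver - Varne - Brook - Yarm - Selby - Hale.

$21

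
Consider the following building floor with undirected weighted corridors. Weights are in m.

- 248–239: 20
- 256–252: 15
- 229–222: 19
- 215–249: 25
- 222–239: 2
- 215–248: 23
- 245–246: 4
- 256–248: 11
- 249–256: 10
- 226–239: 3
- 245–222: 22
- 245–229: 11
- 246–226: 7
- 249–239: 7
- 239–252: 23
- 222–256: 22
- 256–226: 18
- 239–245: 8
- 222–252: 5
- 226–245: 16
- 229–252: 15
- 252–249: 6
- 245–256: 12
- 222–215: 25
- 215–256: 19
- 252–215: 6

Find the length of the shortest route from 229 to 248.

34 m

Running Dijkstra from 229:
229: 0
245: 11  (via 229)
252: 15  (via 229)
246: 15  (via 245)
239: 19  (via 245)
222: 19  (via 229)
215: 21  (via 252)
249: 21  (via 252)
226: 22  (via 246)
256: 23  (via 245)
248: 34  (via 256)
Shortest route: 229–245–256–248 = 34 m.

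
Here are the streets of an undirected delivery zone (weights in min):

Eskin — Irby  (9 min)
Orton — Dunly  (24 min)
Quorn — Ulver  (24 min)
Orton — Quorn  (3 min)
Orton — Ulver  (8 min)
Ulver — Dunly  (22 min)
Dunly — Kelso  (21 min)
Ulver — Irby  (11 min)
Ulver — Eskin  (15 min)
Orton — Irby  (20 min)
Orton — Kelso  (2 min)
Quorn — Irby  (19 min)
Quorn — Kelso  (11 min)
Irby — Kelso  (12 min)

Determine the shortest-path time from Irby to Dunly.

33 min

Candidate routes:
Irby → Ulver → Dunly: 11+22 = 33
Irby → Ulver → Orton → Dunly: 11+8+24 = 43
Irby → Kelso → Orton → Dunly: 12+2+24 = 38
Irby → Ulver → Orton → Kelso → Dunly: 11+8+2+21 = 42
Cheapest is Irby → Ulver → Dunly at 33 min.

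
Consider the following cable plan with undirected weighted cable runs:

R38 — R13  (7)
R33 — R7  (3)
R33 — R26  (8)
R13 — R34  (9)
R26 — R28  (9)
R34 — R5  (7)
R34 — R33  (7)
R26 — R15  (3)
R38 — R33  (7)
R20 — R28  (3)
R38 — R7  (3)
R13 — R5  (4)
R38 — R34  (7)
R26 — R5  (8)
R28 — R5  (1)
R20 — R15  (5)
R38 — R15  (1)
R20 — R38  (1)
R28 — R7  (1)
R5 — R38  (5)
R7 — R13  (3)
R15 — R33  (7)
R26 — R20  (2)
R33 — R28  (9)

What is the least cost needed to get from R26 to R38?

3

Enumerating some paths:
R26–R20–R38: 2+1 = 3
R26–R15–R38: 3+1 = 4
Cheapest is R26–R20–R38 at 3.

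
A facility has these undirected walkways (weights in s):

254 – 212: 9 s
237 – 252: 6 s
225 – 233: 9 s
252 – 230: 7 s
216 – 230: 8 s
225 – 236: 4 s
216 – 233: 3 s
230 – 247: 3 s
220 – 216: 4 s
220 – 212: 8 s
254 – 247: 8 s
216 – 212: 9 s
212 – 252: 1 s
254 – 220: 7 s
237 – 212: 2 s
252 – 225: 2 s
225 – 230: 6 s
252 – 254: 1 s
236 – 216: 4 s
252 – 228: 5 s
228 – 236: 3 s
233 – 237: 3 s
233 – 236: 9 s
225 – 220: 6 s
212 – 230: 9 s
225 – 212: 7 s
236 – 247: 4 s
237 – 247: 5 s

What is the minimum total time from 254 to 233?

Settle nodes by increasing distance from 254:
254: 0
252: 1  (via 254)
212: 2  (via 252)
225: 3  (via 252)
237: 4  (via 212)
228: 6  (via 252)
220: 7  (via 254)
236: 7  (via 225)
233: 7  (via 237)
Shortest route: 254 → 252 → 212 → 237 → 233 = 7 s.

7 s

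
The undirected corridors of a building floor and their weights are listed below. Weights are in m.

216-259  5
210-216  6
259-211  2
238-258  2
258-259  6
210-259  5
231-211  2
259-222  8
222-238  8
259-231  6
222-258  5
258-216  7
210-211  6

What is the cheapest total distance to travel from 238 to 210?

Running Dijkstra from 238:
238: 0
258: 2  (via 238)
222: 7  (via 258)
259: 8  (via 258)
216: 9  (via 258)
211: 10  (via 259)
231: 12  (via 211)
210: 13  (via 259)
Shortest route: 238 → 258 → 259 → 210 = 13 m.

13 m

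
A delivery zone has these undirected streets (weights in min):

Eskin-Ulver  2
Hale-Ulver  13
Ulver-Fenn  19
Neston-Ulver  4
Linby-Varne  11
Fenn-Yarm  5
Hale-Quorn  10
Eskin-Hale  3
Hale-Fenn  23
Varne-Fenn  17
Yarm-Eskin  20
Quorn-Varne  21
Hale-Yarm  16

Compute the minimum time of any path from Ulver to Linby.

Enumerating some paths:
Ulver–Eskin–Hale–Quorn–Varne–Linby: 2+3+10+21+11 = 47
Ulver–Hale–Quorn–Varne–Linby: 13+10+21+11 = 55
Ulver–Eskin–Hale–Yarm–Fenn–Varne–Linby: 2+3+16+5+17+11 = 54
The minimum is 47 min via Ulver–Eskin–Hale–Quorn–Varne–Linby.

47 min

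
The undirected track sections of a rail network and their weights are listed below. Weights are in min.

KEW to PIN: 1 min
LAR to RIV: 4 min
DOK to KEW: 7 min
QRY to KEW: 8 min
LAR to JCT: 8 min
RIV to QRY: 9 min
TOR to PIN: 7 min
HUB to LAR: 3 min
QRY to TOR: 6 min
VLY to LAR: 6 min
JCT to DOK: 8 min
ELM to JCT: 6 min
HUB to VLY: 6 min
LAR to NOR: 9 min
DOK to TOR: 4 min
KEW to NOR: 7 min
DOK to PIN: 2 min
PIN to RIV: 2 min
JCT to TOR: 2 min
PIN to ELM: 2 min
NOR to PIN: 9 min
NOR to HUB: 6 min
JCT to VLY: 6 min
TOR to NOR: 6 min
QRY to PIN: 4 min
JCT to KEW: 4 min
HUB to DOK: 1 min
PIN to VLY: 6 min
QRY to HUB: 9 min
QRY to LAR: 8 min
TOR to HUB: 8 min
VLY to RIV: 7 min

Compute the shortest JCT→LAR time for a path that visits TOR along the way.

Best JCT to TOR: JCT → TOR costing 2
Shortest TOR→LAR: TOR → DOK → HUB → LAR = 8
Total via TOR: 2 + 8 = 10 min.

10 min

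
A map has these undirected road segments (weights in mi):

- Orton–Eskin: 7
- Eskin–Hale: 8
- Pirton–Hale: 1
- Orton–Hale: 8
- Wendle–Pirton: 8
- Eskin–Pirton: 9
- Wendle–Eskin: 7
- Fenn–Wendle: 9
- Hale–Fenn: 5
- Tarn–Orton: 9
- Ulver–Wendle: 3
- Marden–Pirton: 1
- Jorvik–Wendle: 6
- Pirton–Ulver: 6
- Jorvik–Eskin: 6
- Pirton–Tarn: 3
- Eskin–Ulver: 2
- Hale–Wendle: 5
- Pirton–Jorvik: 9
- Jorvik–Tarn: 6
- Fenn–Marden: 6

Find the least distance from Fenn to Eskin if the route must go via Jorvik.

21 mi

Best Fenn to Jorvik: Fenn–Hale–Pirton–Jorvik costing 15
Best Jorvik to Eskin: Jorvik–Eskin costing 6
Total via Jorvik: 15 + 6 = 21 mi.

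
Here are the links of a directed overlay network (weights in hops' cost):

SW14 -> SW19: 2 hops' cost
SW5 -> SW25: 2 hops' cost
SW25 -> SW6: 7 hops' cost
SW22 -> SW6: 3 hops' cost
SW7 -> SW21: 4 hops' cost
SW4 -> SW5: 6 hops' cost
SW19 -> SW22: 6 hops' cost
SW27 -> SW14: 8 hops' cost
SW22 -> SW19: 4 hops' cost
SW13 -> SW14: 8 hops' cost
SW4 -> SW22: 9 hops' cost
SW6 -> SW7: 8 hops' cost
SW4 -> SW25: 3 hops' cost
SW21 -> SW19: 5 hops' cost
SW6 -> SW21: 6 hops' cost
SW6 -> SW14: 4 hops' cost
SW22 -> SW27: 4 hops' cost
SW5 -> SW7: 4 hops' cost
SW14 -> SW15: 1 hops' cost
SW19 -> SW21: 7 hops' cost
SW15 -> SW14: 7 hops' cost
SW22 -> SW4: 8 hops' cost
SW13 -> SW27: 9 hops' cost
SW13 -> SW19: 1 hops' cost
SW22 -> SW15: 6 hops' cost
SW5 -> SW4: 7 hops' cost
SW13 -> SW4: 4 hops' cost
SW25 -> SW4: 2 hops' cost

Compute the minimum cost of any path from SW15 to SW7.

26 hops' cost

Candidate routes:
SW15 - SW14 - SW19 - SW22 - SW4 - SW5 - SW7: 7+2+6+8+6+4 = 33
SW15 - SW14 - SW19 - SW22 - SW6 - SW7: 7+2+6+3+8 = 26
Cheapest is SW15 - SW14 - SW19 - SW22 - SW6 - SW7 at 26 hops' cost.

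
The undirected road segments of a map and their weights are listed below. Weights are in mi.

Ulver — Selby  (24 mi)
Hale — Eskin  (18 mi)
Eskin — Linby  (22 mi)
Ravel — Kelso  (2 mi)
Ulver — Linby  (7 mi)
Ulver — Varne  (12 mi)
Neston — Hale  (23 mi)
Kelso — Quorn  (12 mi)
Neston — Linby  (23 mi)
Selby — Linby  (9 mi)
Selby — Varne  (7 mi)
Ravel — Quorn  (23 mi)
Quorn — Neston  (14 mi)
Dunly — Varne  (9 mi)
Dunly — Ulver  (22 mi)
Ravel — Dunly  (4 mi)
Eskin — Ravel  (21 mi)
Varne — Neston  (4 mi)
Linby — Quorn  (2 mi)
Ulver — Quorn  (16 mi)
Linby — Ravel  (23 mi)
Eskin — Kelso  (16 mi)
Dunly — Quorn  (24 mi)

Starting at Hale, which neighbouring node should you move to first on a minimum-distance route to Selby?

Compare a few routes:
Hale–Neston–Quorn–Linby–Selby: 23+14+2+9 = 48
Hale–Neston–Linby–Selby: 23+23+9 = 55
Hale–Neston–Varne–Selby: 23+4+7 = 34
Hale–Eskin–Linby–Selby: 18+22+9 = 49
The minimum is 34 mi via Hale–Neston–Varne–Selby.
So from Hale the first move is to Neston.

Neston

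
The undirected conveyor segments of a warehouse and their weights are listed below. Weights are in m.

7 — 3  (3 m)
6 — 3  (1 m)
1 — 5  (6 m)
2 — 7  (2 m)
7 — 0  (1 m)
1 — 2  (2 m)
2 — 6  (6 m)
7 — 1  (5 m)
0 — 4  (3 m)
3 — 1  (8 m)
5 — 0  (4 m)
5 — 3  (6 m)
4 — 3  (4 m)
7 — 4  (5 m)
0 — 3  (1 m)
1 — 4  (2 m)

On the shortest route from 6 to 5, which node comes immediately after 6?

3

Enumerating some paths:
6 → 3 → 0 → 5: 1+1+4 = 6
6 → 3 → 5: 1+6 = 7
Cheapest is 6 → 3 → 0 → 5 at 6 m.
So from 6 the first move is to 3.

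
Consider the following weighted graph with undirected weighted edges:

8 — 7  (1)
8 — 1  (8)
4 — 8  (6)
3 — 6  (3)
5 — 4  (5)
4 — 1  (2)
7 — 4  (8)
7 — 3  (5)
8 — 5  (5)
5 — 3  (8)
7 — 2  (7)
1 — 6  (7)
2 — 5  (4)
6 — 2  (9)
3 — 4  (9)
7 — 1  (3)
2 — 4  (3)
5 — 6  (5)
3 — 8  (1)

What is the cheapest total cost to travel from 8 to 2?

Shortest distances from 8:
8: 0
3: 1  (via 8)
7: 1  (via 8)
1: 4  (via 7)
6: 4  (via 3)
5: 5  (via 8)
4: 6  (via 8)
2: 8  (via 7)
Shortest route: 8 → 7 → 2 = 8.

8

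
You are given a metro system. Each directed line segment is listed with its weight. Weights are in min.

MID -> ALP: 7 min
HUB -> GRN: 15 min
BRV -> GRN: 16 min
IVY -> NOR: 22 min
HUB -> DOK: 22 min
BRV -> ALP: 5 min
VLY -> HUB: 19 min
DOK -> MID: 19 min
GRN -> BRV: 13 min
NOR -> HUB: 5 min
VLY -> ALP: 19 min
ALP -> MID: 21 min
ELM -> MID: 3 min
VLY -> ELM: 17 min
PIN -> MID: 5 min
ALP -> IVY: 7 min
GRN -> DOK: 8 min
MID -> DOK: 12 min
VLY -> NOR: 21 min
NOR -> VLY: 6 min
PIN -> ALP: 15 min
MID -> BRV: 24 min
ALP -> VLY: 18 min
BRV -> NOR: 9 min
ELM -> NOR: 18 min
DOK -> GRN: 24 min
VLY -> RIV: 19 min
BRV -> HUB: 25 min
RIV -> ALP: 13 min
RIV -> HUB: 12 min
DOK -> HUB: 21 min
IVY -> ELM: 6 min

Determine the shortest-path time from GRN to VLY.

28 min

Settle nodes by increasing distance from GRN:
GRN: 0
DOK: 8  (via GRN)
BRV: 13  (via GRN)
ALP: 18  (via BRV)
NOR: 22  (via BRV)
IVY: 25  (via ALP)
MID: 27  (via DOK)
HUB: 27  (via NOR)
VLY: 28  (via NOR)
Shortest route: GRN → BRV → NOR → VLY = 28 min.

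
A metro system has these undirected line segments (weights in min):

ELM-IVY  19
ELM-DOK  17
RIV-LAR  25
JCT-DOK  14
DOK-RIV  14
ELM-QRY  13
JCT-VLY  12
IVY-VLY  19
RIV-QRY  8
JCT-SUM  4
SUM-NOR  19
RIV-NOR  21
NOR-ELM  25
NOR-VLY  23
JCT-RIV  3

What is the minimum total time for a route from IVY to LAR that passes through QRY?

Shortest IVY→QRY: IVY–ELM–QRY = 32
Shortest QRY→LAR: QRY–RIV–LAR = 33
Total via QRY: 32 + 33 = 65 min.

65 min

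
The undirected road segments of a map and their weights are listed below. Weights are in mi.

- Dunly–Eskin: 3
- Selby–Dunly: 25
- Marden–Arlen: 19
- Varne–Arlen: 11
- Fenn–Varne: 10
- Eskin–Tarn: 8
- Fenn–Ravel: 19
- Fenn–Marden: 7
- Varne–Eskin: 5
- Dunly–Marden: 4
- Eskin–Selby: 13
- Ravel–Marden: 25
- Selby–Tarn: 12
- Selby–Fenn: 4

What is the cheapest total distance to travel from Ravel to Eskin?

32 mi

Running Dijkstra from Ravel:
Ravel: 0
Fenn: 19  (via Ravel)
Selby: 23  (via Fenn)
Marden: 25  (via Ravel)
Dunly: 29  (via Marden)
Varne: 29  (via Fenn)
Eskin: 32  (via Dunly)
Shortest route: Ravel–Marden–Dunly–Eskin = 32 mi.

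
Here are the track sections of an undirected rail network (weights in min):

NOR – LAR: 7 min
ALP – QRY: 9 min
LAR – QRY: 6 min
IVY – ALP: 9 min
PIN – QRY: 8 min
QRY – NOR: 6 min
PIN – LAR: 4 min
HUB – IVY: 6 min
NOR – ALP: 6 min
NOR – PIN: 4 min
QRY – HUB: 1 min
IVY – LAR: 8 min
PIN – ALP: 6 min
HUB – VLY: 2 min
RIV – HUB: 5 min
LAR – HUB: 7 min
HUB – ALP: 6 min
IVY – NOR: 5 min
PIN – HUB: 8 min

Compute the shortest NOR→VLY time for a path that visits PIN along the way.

14 min

Best NOR to PIN: NOR → PIN costing 4
Best PIN to VLY: PIN → HUB → VLY costing 10
Total via PIN: 4 + 10 = 14 min.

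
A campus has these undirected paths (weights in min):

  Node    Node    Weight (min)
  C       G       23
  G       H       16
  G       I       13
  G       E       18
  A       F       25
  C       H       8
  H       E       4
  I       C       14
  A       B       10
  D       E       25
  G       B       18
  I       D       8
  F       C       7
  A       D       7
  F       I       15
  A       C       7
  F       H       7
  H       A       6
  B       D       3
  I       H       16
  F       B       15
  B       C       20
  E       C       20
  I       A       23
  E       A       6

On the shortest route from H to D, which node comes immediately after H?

Candidate routes:
H → A → D: 6+7 = 13
H → C → A → D: 8+7+7 = 22
H → A → B → D: 6+10+3 = 19
H → E → A → D: 4+6+7 = 17
The minimum is 13 min via H → A → D.
So from H the first move is to A.

A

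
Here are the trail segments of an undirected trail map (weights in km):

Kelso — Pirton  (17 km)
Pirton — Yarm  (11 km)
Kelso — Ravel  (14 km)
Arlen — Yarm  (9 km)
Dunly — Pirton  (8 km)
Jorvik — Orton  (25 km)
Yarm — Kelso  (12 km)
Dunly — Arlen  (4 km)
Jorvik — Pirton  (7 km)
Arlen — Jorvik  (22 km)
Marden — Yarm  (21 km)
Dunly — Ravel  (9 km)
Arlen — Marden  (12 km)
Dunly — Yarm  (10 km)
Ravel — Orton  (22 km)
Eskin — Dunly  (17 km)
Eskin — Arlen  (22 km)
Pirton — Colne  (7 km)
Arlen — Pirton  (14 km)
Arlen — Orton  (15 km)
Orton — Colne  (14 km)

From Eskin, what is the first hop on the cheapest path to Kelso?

Compare a few routes:
Eskin - Dunly - Pirton - Kelso: 17+8+17 = 42
Eskin - Dunly - Yarm - Kelso: 17+10+12 = 39
Eskin - Dunly - Ravel - Kelso: 17+9+14 = 40
Cheapest is Eskin - Dunly - Yarm - Kelso at 39 km.
So from Eskin the first move is to Dunly.

Dunly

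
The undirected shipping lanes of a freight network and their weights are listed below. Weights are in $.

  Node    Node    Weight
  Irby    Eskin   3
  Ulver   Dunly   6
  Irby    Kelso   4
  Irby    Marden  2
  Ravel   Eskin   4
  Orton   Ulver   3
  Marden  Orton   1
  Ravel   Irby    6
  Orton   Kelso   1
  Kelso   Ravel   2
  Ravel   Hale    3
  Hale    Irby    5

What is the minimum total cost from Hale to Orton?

Candidate routes:
Hale → Ravel → Kelso → Irby → Marden → Orton: 3+2+4+2+1 = 12
Hale → Irby → Marden → Orton: 5+2+1 = 8
Hale → Irby → Kelso → Orton: 5+4+1 = 10
Hale → Ravel → Kelso → Orton: 3+2+1 = 6
Cheapest is Hale → Ravel → Kelso → Orton at $6.

$6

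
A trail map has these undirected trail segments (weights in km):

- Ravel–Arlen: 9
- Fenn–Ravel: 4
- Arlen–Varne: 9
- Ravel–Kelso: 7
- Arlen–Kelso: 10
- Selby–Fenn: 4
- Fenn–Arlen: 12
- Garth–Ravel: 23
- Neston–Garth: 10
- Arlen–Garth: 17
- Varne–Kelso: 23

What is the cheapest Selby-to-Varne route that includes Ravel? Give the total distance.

Shortest Selby→Ravel: Selby → Fenn → Ravel = 8
Best Ravel to Varne: Ravel → Arlen → Varne costing 18
Total via Ravel: 8 + 18 = 26 km.

26 km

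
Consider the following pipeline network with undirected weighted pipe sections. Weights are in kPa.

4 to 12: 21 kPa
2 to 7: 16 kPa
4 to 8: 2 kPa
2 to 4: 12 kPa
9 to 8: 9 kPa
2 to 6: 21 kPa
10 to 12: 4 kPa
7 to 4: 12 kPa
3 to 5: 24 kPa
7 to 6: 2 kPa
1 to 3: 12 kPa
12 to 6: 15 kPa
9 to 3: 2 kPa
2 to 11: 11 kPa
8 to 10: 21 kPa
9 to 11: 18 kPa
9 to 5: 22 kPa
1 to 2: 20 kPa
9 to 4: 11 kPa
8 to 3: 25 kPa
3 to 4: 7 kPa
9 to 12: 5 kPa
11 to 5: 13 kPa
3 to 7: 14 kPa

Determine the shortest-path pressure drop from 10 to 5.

Shortest distances from 10:
10: 0
12: 4  (via 10)
9: 9  (via 12)
3: 11  (via 9)
4: 18  (via 3)
8: 18  (via 9)
6: 19  (via 12)
7: 21  (via 6)
1: 23  (via 3)
11: 27  (via 9)
2: 30  (via 4)
5: 31  (via 9)
Shortest route: 10–12–9–5 = 31 kPa.

31 kPa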